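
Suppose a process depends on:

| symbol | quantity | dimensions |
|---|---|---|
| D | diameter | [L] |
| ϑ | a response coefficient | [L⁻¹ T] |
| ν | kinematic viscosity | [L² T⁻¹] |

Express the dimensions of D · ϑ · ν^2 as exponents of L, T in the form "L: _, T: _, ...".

L: 4, T: -1

Collect each base-dimension exponent across the product:
  L: (1) + (-1) + 2·(2) = 4
  T: (0) + (1) + 2·(-1) = -1
So the dimensions are [L⁴ T⁻¹].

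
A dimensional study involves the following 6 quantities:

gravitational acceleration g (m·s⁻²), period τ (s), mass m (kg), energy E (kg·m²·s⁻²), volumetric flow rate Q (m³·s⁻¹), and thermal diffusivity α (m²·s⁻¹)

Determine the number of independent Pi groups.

3

There are 6 variables and 3 base dimensions (M, L, T).
The dimension matrix has rank 3.
Independent dimensionless groups: 6 − 3 = 3.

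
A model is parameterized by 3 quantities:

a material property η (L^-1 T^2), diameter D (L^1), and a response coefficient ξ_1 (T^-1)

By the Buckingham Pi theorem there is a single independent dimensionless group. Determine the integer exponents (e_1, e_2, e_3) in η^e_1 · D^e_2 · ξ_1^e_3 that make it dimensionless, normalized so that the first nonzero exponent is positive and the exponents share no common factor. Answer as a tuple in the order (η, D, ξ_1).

L: e_1·(-1) + e_2·(1) + e_3·(0) = 0
T: e_1·(2) + e_2·(0) + e_3·(-1) = 0
Solving this homogeneous linear system for the smallest-integer solution (first nonzero entry positive) gives (1, 1, 2).

(1, 1, 2)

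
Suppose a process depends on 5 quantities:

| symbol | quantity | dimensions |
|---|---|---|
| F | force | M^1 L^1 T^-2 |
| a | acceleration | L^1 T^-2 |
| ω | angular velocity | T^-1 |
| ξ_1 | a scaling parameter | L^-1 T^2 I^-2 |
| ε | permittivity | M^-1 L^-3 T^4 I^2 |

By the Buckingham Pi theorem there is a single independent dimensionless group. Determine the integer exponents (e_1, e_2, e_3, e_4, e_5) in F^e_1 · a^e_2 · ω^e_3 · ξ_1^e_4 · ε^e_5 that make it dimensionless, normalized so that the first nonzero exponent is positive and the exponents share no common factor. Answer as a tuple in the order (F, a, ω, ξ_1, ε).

(1, 3, -2, 1, 1)

M: e_1·(1) + e_2·(0) + e_3·(0) + e_4·(0) + e_5·(-1) = 0
L: e_1·(1) + e_2·(1) + e_3·(0) + e_4·(-1) + e_5·(-3) = 0
T: e_1·(-2) + e_2·(-2) + e_3·(-1) + e_4·(2) + e_5·(4) = 0
I: e_1·(0) + e_2·(0) + e_3·(0) + e_4·(-2) + e_5·(2) = 0
Solving this homogeneous linear system for the smallest-integer solution (first nonzero entry positive) gives (1, 3, -2, 1, 1).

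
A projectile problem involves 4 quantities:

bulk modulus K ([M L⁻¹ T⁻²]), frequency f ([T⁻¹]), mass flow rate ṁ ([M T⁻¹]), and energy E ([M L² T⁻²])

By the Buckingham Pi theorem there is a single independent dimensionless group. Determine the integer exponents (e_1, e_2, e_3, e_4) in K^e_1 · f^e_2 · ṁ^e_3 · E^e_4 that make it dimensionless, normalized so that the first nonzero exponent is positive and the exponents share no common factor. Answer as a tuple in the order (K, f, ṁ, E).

(2, -3, -3, 1)

M: e_1·(1) + e_2·(0) + e_3·(1) + e_4·(1) = 0
L: e_1·(-1) + e_2·(0) + e_3·(0) + e_4·(2) = 0
T: e_1·(-2) + e_2·(-1) + e_3·(-1) + e_4·(-2) = 0
Solving this homogeneous linear system for the smallest-integer solution (first nonzero entry positive) gives (2, -3, -3, 1).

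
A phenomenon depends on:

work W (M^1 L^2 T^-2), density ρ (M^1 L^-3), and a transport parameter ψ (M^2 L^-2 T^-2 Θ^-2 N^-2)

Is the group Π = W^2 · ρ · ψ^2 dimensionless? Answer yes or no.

Sum the exponent of each base dimension across the product:
  M: 2·[W]_M + [ρ]_M + 2·[ψ]_M = 2·(1) + (1) + 2·(2) = 7
  L: 2·[W]_L + [ρ]_L + 2·[ψ]_L = 2·(2) + (-3) + 2·(-2) = -3
  T: 2·[W]_T + [ρ]_T + 2·[ψ]_T = 2·(-2) + (0) + 2·(-2) = -8
  Θ: 2·[W]_Θ + [ρ]_Θ + 2·[ψ]_Θ = 2·(0) + (0) + 2·(-2) = -4
  N: 2·[W]_N + [ρ]_N + 2·[ψ]_N = 2·(0) + (0) + 2·(-2) = -4
Net dimensions [M⁷ L⁻³ T⁻⁸ Θ⁻⁴ N⁻⁴] ≠ [1] — not dimensionless.

no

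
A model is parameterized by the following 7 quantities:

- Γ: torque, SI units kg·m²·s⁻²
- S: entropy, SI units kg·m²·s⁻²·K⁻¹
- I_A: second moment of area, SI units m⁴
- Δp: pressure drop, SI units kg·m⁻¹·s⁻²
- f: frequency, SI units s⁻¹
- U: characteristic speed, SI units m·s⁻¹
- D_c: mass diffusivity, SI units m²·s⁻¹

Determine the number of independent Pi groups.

3

There are 7 variables and 4 base dimensions (M, L, T, Θ).
The dimension matrix has rank 4.
Independent dimensionless groups: 7 − 4 = 3.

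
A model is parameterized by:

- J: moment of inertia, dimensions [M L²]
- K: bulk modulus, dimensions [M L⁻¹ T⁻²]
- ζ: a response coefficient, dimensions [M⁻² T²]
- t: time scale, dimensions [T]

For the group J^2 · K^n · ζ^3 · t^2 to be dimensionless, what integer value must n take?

Balance the M exponent: (1)·n from K, plus 2·(1) + 3·(-2) + 2·(0) = -4 from the rest, must sum to zero.
n − 4 = 0, so n = 4.

4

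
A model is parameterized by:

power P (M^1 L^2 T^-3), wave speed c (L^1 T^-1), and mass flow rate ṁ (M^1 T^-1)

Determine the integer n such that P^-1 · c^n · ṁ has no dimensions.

Balance the L exponent: (1)·n from c, plus −(2) + (0) = -2 from the rest, must sum to zero.
n − 2 = 0, so n = 2.

2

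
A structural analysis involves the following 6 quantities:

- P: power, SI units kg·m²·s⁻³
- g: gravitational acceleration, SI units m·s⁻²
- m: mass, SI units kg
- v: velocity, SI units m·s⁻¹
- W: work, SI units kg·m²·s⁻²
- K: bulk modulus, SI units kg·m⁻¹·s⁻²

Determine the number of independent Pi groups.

There are 6 variables and 3 base dimensions (M, L, T).
The dimension matrix has rank 3.
Independent dimensionless groups: 6 − 3 = 3.

3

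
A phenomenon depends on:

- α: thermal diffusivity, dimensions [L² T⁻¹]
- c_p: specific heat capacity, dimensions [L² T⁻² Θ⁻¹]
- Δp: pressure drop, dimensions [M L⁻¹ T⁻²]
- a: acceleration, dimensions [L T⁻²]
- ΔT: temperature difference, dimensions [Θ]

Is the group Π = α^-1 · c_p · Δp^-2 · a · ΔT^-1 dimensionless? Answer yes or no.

no

Sum the exponent of each base dimension across the product:
  M: −[α]_M + [c_p]_M − 2·[Δp]_M + [a]_M − [ΔT]_M = −(0) + (0) − 2·(1) + (0) − (0) = -2
  L: −[α]_L + [c_p]_L − 2·[Δp]_L + [a]_L − [ΔT]_L = −(2) + (2) − 2·(-1) + (1) − (0) = 3
  T: −[α]_T + [c_p]_T − 2·[Δp]_T + [a]_T − [ΔT]_T = −(-1) + (-2) − 2·(-2) + (-2) − (0) = 1
  Θ: −[α]_Θ + [c_p]_Θ − 2·[Δp]_Θ + [a]_Θ − [ΔT]_Θ = −(0) + (-1) − 2·(0) + (0) − (1) = -2
Net dimensions [M⁻² L³ T Θ⁻²] ≠ [1] — not dimensionless.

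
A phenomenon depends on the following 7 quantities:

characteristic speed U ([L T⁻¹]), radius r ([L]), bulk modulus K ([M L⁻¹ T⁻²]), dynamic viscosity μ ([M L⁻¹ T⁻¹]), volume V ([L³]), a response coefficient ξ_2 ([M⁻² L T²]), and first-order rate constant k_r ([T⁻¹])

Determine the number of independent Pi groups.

There are 7 variables and 3 base dimensions (M, L, T).
The dimension matrix has rank 3.
Independent dimensionless groups: 7 − 3 = 4.

4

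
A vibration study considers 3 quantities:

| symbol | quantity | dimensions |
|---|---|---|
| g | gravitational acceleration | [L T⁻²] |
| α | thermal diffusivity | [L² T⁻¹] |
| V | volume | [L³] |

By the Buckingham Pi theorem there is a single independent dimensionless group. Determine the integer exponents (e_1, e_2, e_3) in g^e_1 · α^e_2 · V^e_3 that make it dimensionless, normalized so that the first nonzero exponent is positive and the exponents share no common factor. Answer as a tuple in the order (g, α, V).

(1, -2, 1)

L: e_1·(1) + e_2·(2) + e_3·(3) = 0
T: e_1·(-2) + e_2·(-1) + e_3·(0) = 0
Solving this homogeneous linear system for the smallest-integer solution (first nonzero entry positive) gives (1, -2, 1).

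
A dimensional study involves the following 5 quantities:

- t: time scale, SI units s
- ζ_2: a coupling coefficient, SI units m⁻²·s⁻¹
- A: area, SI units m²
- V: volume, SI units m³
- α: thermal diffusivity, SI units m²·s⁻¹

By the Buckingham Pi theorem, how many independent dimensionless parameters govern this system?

3

There are 5 variables and 2 base dimensions (L, T).
The dimension matrix has rank 2.
Independent dimensionless groups: 5 − 2 = 3.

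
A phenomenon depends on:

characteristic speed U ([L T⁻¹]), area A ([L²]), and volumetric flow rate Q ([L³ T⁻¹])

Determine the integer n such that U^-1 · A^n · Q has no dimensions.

-1

Balance the L exponent: (2)·n from A, plus −(1) + (3) = 2 from the rest, must sum to zero.
2n + 2 = 0, so n = -1.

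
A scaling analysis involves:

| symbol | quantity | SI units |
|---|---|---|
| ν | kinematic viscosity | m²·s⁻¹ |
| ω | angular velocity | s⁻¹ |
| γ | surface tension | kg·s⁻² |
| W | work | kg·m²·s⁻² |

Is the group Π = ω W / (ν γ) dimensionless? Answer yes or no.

yes

Sum the exponent of each base dimension across the product:
  M: −[ν]_M + [ω]_M − [γ]_M + [W]_M = −(0) + (0) − (1) + (1) = 0
  L: −[ν]_L + [ω]_L − [γ]_L + [W]_L = −(2) + (0) − (0) + (2) = 0
  T: −[ν]_T + [ω]_T − [γ]_T + [W]_T = −(-1) + (-1) − (-2) + (-2) = 0
All base exponents vanish — dimensionless.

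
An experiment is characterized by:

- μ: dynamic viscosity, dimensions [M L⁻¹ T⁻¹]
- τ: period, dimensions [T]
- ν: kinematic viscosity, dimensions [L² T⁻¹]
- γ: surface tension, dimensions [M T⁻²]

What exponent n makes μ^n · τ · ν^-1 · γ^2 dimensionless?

Balance the M exponent: (1)·n from μ, plus (0) − (0) + 2·(1) = 2 from the rest, must sum to zero.
n + 2 = 0, so n = -2.

-2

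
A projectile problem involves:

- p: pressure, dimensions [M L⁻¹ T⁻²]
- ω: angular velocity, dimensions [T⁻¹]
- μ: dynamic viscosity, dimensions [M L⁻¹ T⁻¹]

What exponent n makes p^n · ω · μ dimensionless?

Balance the M exponent: (1)·n from p, plus (0) + (1) = 1 from the rest, must sum to zero.
n + 1 = 0, so n = -1.

-1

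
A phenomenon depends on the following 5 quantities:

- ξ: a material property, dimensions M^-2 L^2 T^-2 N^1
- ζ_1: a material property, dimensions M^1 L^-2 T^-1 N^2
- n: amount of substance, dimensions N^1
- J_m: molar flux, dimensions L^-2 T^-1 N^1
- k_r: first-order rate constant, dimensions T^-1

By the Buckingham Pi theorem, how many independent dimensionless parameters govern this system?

There are 5 variables and 4 base dimensions (M, L, T, N).
The dimension matrix has rank 4.
Independent dimensionless groups: 5 − 4 = 1.

1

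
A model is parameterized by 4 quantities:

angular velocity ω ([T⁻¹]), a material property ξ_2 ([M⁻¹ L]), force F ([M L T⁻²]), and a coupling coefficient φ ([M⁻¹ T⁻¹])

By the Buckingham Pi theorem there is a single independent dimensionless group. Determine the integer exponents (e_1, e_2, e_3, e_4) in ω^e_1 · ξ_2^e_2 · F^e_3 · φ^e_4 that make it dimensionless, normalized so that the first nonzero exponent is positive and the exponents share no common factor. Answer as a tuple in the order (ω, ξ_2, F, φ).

(4, 1, -1, -2)

M: e_1·(0) + e_2·(-1) + e_3·(1) + e_4·(-1) = 0
L: e_1·(0) + e_2·(1) + e_3·(1) + e_4·(0) = 0
T: e_1·(-1) + e_2·(0) + e_3·(-2) + e_4·(-1) = 0
Solving this homogeneous linear system for the smallest-integer solution (first nonzero entry positive) gives (4, 1, -1, -2).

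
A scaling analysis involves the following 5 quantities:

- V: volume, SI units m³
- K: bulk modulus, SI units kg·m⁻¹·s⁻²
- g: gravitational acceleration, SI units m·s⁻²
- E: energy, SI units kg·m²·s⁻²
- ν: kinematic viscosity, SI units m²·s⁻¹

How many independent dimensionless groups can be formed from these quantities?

2

There are 5 variables and 3 base dimensions (M, L, T).
The dimension matrix has rank 3.
Independent dimensionless groups: 5 − 3 = 2.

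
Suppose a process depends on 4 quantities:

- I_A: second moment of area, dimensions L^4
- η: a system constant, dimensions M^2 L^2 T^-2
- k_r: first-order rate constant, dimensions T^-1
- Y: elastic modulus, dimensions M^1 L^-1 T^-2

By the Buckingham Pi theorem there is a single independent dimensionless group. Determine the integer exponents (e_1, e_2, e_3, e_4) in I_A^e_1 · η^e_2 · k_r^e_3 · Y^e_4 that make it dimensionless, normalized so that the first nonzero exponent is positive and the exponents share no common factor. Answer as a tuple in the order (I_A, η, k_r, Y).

M: e_1·(0) + e_2·(2) + e_3·(0) + e_4·(1) = 0
L: e_1·(4) + e_2·(2) + e_3·(0) + e_4·(-1) = 0
T: e_1·(0) + e_2·(-2) + e_3·(-1) + e_4·(-2) = 0
Solving this homogeneous linear system for the smallest-integer solution (first nonzero entry positive) gives (1, -1, -2, 2).

(1, -1, -2, 2)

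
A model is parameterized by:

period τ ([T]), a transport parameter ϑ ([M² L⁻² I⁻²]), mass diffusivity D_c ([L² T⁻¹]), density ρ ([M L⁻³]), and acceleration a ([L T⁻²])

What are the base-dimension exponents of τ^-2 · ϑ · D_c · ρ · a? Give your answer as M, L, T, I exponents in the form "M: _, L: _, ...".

M: 3, L: -2, T: -5, I: -2

Collect each base-dimension exponent across the product:
  M: −2·(0) + (2) + (0) + (1) + (0) = 3
  L: −2·(0) + (-2) + (2) + (-3) + (1) = -2
  T: −2·(1) + (0) + (-1) + (0) + (-2) = -5
  I: −2·(0) + (-2) + (0) + (0) + (0) = -2
So the dimensions are [M³ L⁻² T⁻⁵ I⁻²].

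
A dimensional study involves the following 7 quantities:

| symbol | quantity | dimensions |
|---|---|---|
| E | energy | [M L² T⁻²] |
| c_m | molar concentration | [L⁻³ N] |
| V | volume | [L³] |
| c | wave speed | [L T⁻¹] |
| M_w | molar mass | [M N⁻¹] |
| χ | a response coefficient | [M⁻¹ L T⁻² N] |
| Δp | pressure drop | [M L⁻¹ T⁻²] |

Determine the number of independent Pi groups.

There are 7 variables and 4 base dimensions (M, L, T, N).
The dimension matrix has rank 4.
Independent dimensionless groups: 7 − 4 = 3.

3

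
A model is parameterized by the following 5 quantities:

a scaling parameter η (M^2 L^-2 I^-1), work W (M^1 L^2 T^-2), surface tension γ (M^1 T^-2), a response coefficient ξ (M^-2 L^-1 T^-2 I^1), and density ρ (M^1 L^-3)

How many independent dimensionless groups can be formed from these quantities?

There are 5 variables and 4 base dimensions (M, L, T, I).
The dimension matrix has rank 4.
Independent dimensionless groups: 5 − 4 = 1.

1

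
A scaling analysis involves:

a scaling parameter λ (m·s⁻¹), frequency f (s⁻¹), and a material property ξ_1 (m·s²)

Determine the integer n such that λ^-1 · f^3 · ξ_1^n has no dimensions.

1

Balance the L exponent: (1)·n from ξ_1, plus −(1) + 3·(0) = -1 from the rest, must sum to zero.
n − 1 = 0, so n = 1.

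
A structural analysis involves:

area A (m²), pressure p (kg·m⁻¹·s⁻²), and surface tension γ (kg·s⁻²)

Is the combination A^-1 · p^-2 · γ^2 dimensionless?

yes

Sum the exponent of each base dimension across the product:
  M: −[A]_M − 2·[p]_M + 2·[γ]_M = −(0) − 2·(1) + 2·(1) = 0
  L: −[A]_L − 2·[p]_L + 2·[γ]_L = −(2) − 2·(-1) + 2·(0) = 0
  T: −[A]_T − 2·[p]_T + 2·[γ]_T = −(0) − 2·(-2) + 2·(-2) = 0
All base exponents vanish — dimensionless.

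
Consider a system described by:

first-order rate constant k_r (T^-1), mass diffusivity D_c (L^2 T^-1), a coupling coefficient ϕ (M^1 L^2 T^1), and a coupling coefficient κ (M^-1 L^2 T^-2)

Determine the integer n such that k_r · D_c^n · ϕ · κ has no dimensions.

Balance the L exponent: (2)·n from D_c, plus (0) + (2) + (2) = 4 from the rest, must sum to zero.
2n + 4 = 0, so n = -2.

-2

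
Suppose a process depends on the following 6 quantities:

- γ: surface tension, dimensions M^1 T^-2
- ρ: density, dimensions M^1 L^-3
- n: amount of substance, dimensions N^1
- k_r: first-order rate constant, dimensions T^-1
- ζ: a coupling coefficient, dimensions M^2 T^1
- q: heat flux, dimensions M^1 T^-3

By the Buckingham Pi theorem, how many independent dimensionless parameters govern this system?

2

There are 6 variables and 4 base dimensions (M, L, T, N).
The dimension matrix has rank 4.
Independent dimensionless groups: 6 − 4 = 2.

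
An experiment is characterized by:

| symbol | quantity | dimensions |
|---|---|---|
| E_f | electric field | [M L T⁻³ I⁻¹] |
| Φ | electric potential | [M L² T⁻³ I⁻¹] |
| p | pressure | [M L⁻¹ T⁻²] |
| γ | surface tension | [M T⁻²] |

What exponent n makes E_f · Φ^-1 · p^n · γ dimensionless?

Balance the M exponent: (1)·n from p, plus (1) − (1) + (1) = 1 from the rest, must sum to zero.
n + 1 = 0, so n = -1.

-1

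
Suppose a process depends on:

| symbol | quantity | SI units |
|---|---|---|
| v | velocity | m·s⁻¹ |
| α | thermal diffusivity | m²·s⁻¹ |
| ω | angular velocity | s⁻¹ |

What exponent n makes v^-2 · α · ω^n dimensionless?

Balance the T exponent: (-1)·n from ω, plus −2·(-1) + (-1) = 1 from the rest, must sum to zero.
−n + 1 = 0, so n = 1.

1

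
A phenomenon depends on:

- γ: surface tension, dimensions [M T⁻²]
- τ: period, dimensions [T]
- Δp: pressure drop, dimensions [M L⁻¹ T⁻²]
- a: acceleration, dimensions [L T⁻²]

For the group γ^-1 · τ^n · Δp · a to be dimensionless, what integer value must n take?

2

Balance the T exponent: (1)·n from τ, plus −(-2) + (-2) + (-2) = -2 from the rest, must sum to zero.
n − 2 = 0, so n = 2.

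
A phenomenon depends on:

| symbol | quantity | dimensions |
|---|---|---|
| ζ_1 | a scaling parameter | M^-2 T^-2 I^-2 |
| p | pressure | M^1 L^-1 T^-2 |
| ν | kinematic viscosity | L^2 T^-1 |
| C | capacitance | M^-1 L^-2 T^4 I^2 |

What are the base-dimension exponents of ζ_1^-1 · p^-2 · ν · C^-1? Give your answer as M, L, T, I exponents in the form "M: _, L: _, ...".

Collect each base-dimension exponent across the product:
  M: −(-2) − 2·(1) + (0) − (-1) = 1
  L: −(0) − 2·(-1) + (2) − (-2) = 6
  T: −(-2) − 2·(-2) + (-1) − (4) = 1
  I: −(-2) − 2·(0) + (0) − (2) = 0
So the dimensions are [M L⁶ T].

M: 1, L: 6, T: 1, I: 0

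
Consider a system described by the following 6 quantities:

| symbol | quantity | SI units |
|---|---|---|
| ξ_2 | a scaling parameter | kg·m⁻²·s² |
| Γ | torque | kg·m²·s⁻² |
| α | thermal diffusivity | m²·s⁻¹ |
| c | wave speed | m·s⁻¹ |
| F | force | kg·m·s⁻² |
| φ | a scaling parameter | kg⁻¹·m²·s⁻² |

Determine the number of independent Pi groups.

3

There are 6 variables and 3 base dimensions (M, L, T).
The dimension matrix has rank 3.
Independent dimensionless groups: 6 − 3 = 3.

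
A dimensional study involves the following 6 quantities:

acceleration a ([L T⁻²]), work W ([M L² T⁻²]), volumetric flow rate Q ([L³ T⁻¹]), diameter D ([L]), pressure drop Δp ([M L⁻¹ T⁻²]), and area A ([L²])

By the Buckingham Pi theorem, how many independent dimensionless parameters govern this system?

There are 6 variables and 3 base dimensions (M, L, T).
The dimension matrix has rank 3.
Independent dimensionless groups: 6 − 3 = 3.

3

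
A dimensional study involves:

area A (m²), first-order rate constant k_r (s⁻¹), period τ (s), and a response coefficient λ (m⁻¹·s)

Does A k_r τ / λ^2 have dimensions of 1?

no

Sum the exponent of each base dimension across the product:
  L: [A]_L + [k_r]_L + [τ]_L − 2·[λ]_L = (2) + (0) + (0) − 2·(-1) = 4
  T: [A]_T + [k_r]_T + [τ]_T − 2·[λ]_T = (0) + (-1) + (1) − 2·(1) = -2
Net dimensions [L⁴ T⁻²] ≠ [1] — not dimensionless.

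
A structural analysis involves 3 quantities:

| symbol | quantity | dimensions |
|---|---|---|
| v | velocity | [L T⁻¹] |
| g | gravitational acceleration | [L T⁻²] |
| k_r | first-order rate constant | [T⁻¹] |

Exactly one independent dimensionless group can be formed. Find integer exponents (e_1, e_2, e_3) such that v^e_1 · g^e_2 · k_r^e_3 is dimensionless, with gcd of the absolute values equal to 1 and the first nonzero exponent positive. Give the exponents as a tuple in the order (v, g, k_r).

L: e_1·(1) + e_2·(1) + e_3·(0) = 0
T: e_1·(-1) + e_2·(-2) + e_3·(-1) = 0
Solving this homogeneous linear system for the smallest-integer solution (first nonzero entry positive) gives (1, -1, 1).

(1, -1, 1)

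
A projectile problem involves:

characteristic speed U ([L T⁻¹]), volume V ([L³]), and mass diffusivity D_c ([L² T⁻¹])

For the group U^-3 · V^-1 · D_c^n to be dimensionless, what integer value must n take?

Balance the L exponent: (2)·n from D_c, plus −3·(1) − (3) = -6 from the rest, must sum to zero.
2n − 6 = 0, so n = 3.

3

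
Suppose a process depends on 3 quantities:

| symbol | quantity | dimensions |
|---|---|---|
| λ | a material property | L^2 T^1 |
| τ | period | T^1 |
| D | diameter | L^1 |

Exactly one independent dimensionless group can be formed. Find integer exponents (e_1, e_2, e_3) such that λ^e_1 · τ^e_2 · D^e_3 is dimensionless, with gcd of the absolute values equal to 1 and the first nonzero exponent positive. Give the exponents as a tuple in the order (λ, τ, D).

(1, -1, -2)

L: e_1·(2) + e_2·(0) + e_3·(1) = 0
T: e_1·(1) + e_2·(1) + e_3·(0) = 0
Solving this homogeneous linear system for the smallest-integer solution (first nonzero entry positive) gives (1, -1, -2).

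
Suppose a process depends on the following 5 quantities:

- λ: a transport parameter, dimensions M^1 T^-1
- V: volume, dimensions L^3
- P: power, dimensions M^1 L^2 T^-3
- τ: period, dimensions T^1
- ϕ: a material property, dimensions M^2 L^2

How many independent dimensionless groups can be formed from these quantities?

2

There are 5 variables and 3 base dimensions (M, L, T).
The dimension matrix has rank 3.
Independent dimensionless groups: 5 − 3 = 2.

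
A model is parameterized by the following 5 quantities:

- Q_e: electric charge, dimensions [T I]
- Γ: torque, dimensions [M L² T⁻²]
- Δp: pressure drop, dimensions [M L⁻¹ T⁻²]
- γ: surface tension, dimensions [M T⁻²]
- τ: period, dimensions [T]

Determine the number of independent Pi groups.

There are 5 variables and 4 base dimensions (M, L, T, I).
The dimension matrix has rank 4.
Independent dimensionless groups: 5 − 4 = 1.

1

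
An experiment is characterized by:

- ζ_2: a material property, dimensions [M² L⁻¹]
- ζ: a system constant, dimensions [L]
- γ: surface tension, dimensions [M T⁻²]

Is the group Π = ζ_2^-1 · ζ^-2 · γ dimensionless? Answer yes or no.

Sum the exponent of each base dimension across the product:
  M: −[ζ_2]_M − 2·[ζ]_M + [γ]_M = −(2) − 2·(0) + (1) = -1
  L: −[ζ_2]_L − 2·[ζ]_L + [γ]_L = −(-1) − 2·(1) + (0) = -1
  T: −[ζ_2]_T − 2·[ζ]_T + [γ]_T = −(0) − 2·(0) + (-2) = -2
Net dimensions [M⁻¹ L⁻¹ T⁻²] ≠ [1] — not dimensionless.

no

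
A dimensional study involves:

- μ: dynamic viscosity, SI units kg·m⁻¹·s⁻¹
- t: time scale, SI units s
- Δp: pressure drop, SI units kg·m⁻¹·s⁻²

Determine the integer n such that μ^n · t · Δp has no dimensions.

Balance the M exponent: (1)·n from μ, plus (0) + (1) = 1 from the rest, must sum to zero.
n + 1 = 0, so n = -1.

-1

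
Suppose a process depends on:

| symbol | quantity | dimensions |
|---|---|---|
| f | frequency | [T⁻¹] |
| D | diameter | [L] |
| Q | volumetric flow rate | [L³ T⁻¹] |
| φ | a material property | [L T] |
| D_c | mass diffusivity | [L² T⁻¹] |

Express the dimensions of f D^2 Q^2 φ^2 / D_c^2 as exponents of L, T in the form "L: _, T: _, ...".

Collect each base-dimension exponent across the product:
  L: (0) + 2·(1) + 2·(3) + 2·(1) − 2·(2) = 6
  T: (-1) + 2·(0) + 2·(-1) + 2·(1) − 2·(-1) = 1
So the dimensions are [L⁶ T].

L: 6, T: 1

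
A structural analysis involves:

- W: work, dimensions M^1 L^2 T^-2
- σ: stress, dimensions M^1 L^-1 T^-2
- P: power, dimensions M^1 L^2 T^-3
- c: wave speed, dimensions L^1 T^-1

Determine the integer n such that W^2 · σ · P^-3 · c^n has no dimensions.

Balance the L exponent: (1)·n from c, plus 2·(2) + (-1) − 3·(2) = -3 from the rest, must sum to zero.
n − 3 = 0, so n = 3.

3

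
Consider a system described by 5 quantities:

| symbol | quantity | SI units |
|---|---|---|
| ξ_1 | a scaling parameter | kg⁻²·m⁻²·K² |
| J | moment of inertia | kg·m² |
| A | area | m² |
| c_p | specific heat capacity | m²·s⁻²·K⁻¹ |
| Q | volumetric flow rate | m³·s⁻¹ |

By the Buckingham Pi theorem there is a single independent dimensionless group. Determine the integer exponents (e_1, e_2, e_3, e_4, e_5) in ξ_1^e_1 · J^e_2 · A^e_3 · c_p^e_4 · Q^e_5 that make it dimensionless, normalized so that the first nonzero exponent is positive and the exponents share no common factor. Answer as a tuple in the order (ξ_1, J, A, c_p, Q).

M: e_1·(-2) + e_2·(1) + e_3·(0) + e_4·(0) + e_5·(0) = 0
L: e_1·(-2) + e_2·(2) + e_3·(2) + e_4·(2) + e_5·(3) = 0
T: e_1·(0) + e_2·(0) + e_3·(0) + e_4·(-2) + e_5·(-1) = 0
Θ: e_1·(2) + e_2·(0) + e_3·(0) + e_4·(-1) + e_5·(0) = 0
Solving this homogeneous linear system for the smallest-integer solution (first nonzero entry positive) gives (1, 2, 3, 2, -4).

(1, 2, 3, 2, -4)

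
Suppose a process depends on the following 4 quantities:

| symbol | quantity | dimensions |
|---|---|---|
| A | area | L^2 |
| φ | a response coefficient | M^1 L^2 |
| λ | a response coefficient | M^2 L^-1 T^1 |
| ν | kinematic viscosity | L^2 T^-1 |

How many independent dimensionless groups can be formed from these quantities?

There are 4 variables and 3 base dimensions (M, L, T).
The dimension matrix has rank 3.
Independent dimensionless groups: 4 − 3 = 1.

1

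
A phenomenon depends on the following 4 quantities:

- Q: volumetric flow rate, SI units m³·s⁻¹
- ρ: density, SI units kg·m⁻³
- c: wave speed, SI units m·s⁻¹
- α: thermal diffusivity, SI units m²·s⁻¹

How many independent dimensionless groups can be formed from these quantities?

There are 4 variables and 3 base dimensions (M, L, T).
The dimension matrix has rank 3.
Independent dimensionless groups: 4 − 3 = 1.

1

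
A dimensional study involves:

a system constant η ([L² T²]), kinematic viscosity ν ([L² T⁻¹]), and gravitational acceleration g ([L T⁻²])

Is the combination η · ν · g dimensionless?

Sum the exponent of each base dimension across the product:
  L: [η]_L + [ν]_L + [g]_L = (2) + (2) + (1) = 5
  T: [η]_T + [ν]_T + [g]_T = (2) + (-1) + (-2) = -1
Net dimensions [L⁵ T⁻¹] ≠ [1] — not dimensionless.

no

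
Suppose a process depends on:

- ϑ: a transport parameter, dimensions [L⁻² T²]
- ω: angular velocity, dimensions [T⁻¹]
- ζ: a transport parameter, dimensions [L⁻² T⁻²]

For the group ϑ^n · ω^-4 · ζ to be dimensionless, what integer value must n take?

-1

Balance the L exponent: (-2)·n from ϑ, plus −4·(0) + (-2) = -2 from the rest, must sum to zero.
-2n − 2 = 0, so n = -1.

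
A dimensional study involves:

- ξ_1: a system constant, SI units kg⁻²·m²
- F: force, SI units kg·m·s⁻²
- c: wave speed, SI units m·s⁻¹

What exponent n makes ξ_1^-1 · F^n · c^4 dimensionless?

-2

Balance the M exponent: (1)·n from F, plus −(-2) + 4·(0) = 2 from the rest, must sum to zero.
n + 2 = 0, so n = -2.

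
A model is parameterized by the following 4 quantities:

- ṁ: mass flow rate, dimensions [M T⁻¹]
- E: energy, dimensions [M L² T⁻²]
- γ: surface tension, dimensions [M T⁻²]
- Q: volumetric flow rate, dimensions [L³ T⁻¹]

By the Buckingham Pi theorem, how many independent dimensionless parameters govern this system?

1

There are 4 variables and 3 base dimensions (M, L, T).
The dimension matrix has rank 3.
Independent dimensionless groups: 4 − 3 = 1.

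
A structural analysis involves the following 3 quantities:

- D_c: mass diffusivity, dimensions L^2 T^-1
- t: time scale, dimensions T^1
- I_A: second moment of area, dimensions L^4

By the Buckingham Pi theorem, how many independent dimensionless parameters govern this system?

There are 3 variables and 2 base dimensions (L, T).
The dimension matrix has rank 2.
Independent dimensionless groups: 3 − 2 = 1.

1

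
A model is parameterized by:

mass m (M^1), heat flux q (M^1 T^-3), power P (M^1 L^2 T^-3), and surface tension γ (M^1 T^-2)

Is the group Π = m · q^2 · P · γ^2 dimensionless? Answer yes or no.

Sum the exponent of each base dimension across the product:
  M: [m]_M + 2·[q]_M + [P]_M + 2·[γ]_M = (1) + 2·(1) + (1) + 2·(1) = 6
  L: [m]_L + 2·[q]_L + [P]_L + 2·[γ]_L = (0) + 2·(0) + (2) + 2·(0) = 2
  T: [m]_T + 2·[q]_T + [P]_T + 2·[γ]_T = (0) + 2·(-3) + (-3) + 2·(-2) = -13
Net dimensions [M⁶ L² T⁻¹³] ≠ [1] — not dimensionless.

no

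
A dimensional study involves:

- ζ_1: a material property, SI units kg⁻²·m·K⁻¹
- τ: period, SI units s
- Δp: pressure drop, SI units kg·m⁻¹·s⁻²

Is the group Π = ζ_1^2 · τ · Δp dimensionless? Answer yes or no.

no

Sum the exponent of each base dimension across the product:
  M: 2·[ζ_1]_M + [τ]_M + [Δp]_M = 2·(-2) + (0) + (1) = -3
  L: 2·[ζ_1]_L + [τ]_L + [Δp]_L = 2·(1) + (0) + (-1) = 1
  T: 2·[ζ_1]_T + [τ]_T + [Δp]_T = 2·(0) + (1) + (-2) = -1
  Θ: 2·[ζ_1]_Θ + [τ]_Θ + [Δp]_Θ = 2·(-1) + (0) + (0) = -2
Net dimensions [M⁻³ L T⁻¹ Θ⁻²] ≠ [1] — not dimensionless.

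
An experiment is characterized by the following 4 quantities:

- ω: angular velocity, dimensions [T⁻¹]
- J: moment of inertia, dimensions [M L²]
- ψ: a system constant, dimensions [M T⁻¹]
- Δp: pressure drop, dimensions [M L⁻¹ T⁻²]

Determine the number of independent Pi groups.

There are 4 variables and 3 base dimensions (M, L, T).
The dimension matrix has rank 3.
Independent dimensionless groups: 4 − 3 = 1.

1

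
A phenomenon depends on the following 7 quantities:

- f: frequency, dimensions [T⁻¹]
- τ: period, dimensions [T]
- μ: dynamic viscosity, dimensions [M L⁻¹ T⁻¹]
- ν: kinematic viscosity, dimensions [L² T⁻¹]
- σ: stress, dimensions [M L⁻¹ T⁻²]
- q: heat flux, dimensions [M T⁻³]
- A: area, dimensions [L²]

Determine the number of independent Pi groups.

There are 7 variables and 3 base dimensions (M, L, T).
The dimension matrix has rank 3.
Independent dimensionless groups: 7 − 3 = 4.

4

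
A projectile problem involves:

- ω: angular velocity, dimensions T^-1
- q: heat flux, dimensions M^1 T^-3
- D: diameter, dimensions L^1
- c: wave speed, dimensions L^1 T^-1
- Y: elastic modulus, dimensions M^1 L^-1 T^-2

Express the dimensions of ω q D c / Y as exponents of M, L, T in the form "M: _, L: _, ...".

Collect each base-dimension exponent across the product:
  M: (0) + (1) + (0) + (0) − (1) = 0
  L: (0) + (0) + (1) + (1) − (-1) = 3
  T: (-1) + (-3) + (0) + (-1) − (-2) = -3
So the dimensions are [L³ T⁻³].

M: 0, L: 3, T: -3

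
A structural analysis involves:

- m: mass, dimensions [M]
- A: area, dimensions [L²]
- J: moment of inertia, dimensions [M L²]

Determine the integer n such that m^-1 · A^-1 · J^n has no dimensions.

1

Balance the M exponent: (1)·n from J, plus −(1) − (0) = -1 from the rest, must sum to zero.
n − 1 = 0, so n = 1.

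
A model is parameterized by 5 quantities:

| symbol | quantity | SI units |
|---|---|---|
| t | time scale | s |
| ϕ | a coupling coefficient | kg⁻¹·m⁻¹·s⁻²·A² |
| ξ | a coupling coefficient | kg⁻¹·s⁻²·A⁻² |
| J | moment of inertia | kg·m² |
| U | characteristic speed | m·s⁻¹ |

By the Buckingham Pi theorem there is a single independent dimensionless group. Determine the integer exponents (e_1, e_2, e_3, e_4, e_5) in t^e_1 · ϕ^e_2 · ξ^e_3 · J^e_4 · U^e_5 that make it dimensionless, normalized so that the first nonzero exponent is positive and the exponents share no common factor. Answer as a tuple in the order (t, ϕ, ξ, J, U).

(1, 1, 1, 2, -3)

M: e_1·(0) + e_2·(-1) + e_3·(-1) + e_4·(1) + e_5·(0) = 0
L: e_1·(0) + e_2·(-1) + e_3·(0) + e_4·(2) + e_5·(1) = 0
T: e_1·(1) + e_2·(-2) + e_3·(-2) + e_4·(0) + e_5·(-1) = 0
I: e_1·(0) + e_2·(2) + e_3·(-2) + e_4·(0) + e_5·(0) = 0
Solving this homogeneous linear system for the smallest-integer solution (first nonzero entry positive) gives (1, 1, 1, 2, -3).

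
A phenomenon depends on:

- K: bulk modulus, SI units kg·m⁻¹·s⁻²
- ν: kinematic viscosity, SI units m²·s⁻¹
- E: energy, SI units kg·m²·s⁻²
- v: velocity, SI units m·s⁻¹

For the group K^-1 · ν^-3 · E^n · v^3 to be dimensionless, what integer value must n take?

Balance the M exponent: (1)·n from E, plus −(1) − 3·(0) + 3·(0) = -1 from the rest, must sum to zero.
n − 1 = 0, so n = 1.

1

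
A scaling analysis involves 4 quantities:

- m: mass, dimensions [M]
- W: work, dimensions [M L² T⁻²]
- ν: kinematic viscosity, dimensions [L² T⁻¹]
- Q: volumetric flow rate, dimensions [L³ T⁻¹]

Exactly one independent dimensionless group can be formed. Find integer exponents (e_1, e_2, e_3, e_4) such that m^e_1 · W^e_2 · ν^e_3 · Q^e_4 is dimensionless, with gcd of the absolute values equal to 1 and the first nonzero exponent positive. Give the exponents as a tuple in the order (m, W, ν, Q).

M: e_1·(1) + e_2·(1) + e_3·(0) + e_4·(0) = 0
L: e_1·(0) + e_2·(2) + e_3·(2) + e_4·(3) = 0
T: e_1·(0) + e_2·(-2) + e_3·(-1) + e_4·(-1) = 0
Solving this homogeneous linear system for the smallest-integer solution (first nonzero entry positive) gives (1, -1, 4, -2).

(1, -1, 4, -2)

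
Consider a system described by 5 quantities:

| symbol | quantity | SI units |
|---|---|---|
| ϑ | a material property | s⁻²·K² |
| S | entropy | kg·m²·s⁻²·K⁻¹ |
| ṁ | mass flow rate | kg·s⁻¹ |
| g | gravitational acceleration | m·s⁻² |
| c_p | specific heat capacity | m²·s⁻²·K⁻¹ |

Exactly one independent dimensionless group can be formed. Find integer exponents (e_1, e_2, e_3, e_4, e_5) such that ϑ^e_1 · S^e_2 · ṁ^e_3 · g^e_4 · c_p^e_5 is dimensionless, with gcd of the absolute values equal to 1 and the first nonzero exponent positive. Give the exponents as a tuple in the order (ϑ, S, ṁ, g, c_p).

M: e_1·(0) + e_2·(1) + e_3·(1) + e_4·(0) + e_5·(0) = 0
L: e_1·(0) + e_2·(2) + e_3·(0) + e_4·(1) + e_5·(2) = 0
T: e_1·(-2) + e_2·(-2) + e_3·(-1) + e_4·(-2) + e_5·(-2) = 0
Θ: e_1·(2) + e_2·(-1) + e_3·(0) + e_4·(0) + e_5·(-1) = 0
Solving this homogeneous linear system for the smallest-integer solution (first nonzero entry positive) gives (1, -2, 2, -4, 4).

(1, -2, 2, -4, 4)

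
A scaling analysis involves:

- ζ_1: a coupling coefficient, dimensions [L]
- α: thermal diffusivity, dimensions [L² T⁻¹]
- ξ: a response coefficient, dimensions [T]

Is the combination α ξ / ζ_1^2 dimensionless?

Sum the exponent of each base dimension across the product:
  L: −2·[ζ_1]_L + [α]_L + [ξ]_L = −2·(1) + (2) + (0) = 0
  T: −2·[ζ_1]_T + [α]_T + [ξ]_T = −2·(0) + (-1) + (1) = 0
All base exponents vanish — dimensionless.

yes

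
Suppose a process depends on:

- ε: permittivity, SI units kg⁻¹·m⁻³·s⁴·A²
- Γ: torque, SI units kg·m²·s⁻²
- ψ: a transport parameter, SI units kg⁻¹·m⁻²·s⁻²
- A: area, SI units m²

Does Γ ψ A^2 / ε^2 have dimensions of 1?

Sum the exponent of each base dimension across the product:
  M: −2·[ε]_M + [Γ]_M + [ψ]_M + 2·[A]_M = −2·(-1) + (1) + (-1) + 2·(0) = 2
  L: −2·[ε]_L + [Γ]_L + [ψ]_L + 2·[A]_L = −2·(-3) + (2) + (-2) + 2·(2) = 10
  T: −2·[ε]_T + [Γ]_T + [ψ]_T + 2·[A]_T = −2·(4) + (-2) + (-2) + 2·(0) = -12
  I: −2·[ε]_I + [Γ]_I + [ψ]_I + 2·[A]_I = −2·(2) + (0) + (0) + 2·(0) = -4
Net dimensions [M² L¹⁰ T⁻¹² I⁻⁴] ≠ [1] — not dimensionless.

no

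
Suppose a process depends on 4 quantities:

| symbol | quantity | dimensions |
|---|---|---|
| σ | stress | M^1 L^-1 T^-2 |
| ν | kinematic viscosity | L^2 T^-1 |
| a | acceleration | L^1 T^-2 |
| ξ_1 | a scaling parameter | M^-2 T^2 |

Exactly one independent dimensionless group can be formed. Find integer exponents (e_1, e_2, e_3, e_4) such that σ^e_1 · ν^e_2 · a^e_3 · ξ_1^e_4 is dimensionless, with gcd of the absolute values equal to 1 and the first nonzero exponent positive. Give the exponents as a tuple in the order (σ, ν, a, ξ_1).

M: e_1·(1) + e_2·(0) + e_3·(0) + e_4·(-2) = 0
L: e_1·(-1) + e_2·(2) + e_3·(1) + e_4·(0) = 0
T: e_1·(-2) + e_2·(-1) + e_3·(-2) + e_4·(2) = 0
Solving this homogeneous linear system for the smallest-integer solution (first nonzero entry positive) gives (2, 2, -2, 1).

(2, 2, -2, 1)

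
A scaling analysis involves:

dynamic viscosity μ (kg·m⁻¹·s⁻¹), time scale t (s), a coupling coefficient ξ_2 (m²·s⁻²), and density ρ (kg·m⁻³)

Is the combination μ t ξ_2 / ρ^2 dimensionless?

Sum the exponent of each base dimension across the product:
  M: [μ]_M + [t]_M + [ξ_2]_M − 2·[ρ]_M = (1) + (0) + (0) − 2·(1) = -1
  L: [μ]_L + [t]_L + [ξ_2]_L − 2·[ρ]_L = (-1) + (0) + (2) − 2·(-3) = 7
  T: [μ]_T + [t]_T + [ξ_2]_T − 2·[ρ]_T = (-1) + (1) + (-2) − 2·(0) = -2
Net dimensions [M⁻¹ L⁷ T⁻²] ≠ [1] — not dimensionless.

no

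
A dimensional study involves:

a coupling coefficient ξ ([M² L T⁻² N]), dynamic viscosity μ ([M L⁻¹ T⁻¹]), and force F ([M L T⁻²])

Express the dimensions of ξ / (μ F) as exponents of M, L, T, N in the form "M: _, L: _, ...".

Collect each base-dimension exponent across the product:
  M: (2) − (1) − (1) = 0
  L: (1) − (-1) − (1) = 1
  T: (-2) − (-1) − (-2) = 1
  N: (1) − (0) − (0) = 1
So the dimensions are [L T N].

M: 0, L: 1, T: 1, N: 1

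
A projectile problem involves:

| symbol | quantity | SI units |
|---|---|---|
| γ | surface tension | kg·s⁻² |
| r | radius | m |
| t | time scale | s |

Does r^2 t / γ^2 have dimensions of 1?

Sum the exponent of each base dimension across the product:
  M: −2·[γ]_M + 2·[r]_M + [t]_M = −2·(1) + 2·(0) + (0) = -2
  L: −2·[γ]_L + 2·[r]_L + [t]_L = −2·(0) + 2·(1) + (0) = 2
  T: −2·[γ]_T + 2·[r]_T + [t]_T = −2·(-2) + 2·(0) + (1) = 5
Net dimensions [M⁻² L² T⁵] ≠ [1] — not dimensionless.

no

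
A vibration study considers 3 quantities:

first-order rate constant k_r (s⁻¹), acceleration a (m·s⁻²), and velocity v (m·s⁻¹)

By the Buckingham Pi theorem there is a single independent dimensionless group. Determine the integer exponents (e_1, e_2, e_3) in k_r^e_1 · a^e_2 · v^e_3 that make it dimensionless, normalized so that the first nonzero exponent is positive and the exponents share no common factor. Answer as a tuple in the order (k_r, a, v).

L: e_1·(0) + e_2·(1) + e_3·(1) = 0
T: e_1·(-1) + e_2·(-2) + e_3·(-1) = 0
Solving this homogeneous linear system for the smallest-integer solution (first nonzero entry positive) gives (1, -1, 1).

(1, -1, 1)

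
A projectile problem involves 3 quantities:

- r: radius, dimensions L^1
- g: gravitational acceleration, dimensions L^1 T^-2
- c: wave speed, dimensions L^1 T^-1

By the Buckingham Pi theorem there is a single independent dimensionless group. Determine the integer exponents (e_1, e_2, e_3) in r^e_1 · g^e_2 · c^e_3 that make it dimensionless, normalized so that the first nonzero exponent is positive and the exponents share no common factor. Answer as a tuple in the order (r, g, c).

L: e_1·(1) + e_2·(1) + e_3·(1) = 0
T: e_1·(0) + e_2·(-2) + e_3·(-1) = 0
Solving this homogeneous linear system for the smallest-integer solution (first nonzero entry positive) gives (1, 1, -2).

(1, 1, -2)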